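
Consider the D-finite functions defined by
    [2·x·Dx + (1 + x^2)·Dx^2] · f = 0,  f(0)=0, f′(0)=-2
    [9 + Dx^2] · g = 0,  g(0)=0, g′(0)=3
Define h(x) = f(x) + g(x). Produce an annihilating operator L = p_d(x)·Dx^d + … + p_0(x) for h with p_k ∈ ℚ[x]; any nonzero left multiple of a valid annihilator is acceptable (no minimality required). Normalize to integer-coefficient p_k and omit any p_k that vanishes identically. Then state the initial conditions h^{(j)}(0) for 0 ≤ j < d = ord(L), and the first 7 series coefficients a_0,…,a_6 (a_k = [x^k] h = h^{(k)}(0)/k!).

L = (-54·x + 540·x^3 + 162·x^5)·Dx + (63 + 279·x^2 + 297·x^4 + 81·x^6)·Dx^2 + (-6·x + 60·x^3 + 18·x^5)·Dx^3 + (7 + 31·x^2 + 33·x^4 + 9·x^6)·Dx^4  (order 4).
h: a_k = 0, 1, 0, -23/6, 0, 13/8, 0, …
ICs: h(0) = 0, h′(0) = 1, h′′(0) = 0, h′′′(0) = -23.

f: a_k = 0, -2, 0, 2/3, 0, -2/5, 0, …
g: a_k = 0, 3, 0, -9/2, 0, 81/40, 0, …
L₀ := lclm(L_f,L_g); ord L₀ ≤ 2+2.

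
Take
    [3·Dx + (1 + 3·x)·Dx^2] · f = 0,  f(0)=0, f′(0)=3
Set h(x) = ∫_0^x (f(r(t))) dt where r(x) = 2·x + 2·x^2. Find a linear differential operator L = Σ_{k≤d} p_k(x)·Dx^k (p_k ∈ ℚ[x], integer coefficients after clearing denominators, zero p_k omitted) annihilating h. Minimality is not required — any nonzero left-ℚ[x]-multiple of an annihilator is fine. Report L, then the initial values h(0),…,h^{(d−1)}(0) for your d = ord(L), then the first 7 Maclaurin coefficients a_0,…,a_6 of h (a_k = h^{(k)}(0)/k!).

L = (4 + 12·x + 12·x^2)·Dx^2 + (1 + 8·x + 18·x^2 + 12·x^3)·Dx^3  (order 3).
h: a_k = 0, 0, 3, -4, 9, -126/5, 396/5, …
ICs: h(0) = 0, h′(0) = 0, h′′(0) = 6.

f: a_k = 0, 3, -9/2, 9, -81/4, 243/5, -243/2, …
Change of var in L_f (x↦r) gives L₀.
∫: right-multiply L₀ by Dx.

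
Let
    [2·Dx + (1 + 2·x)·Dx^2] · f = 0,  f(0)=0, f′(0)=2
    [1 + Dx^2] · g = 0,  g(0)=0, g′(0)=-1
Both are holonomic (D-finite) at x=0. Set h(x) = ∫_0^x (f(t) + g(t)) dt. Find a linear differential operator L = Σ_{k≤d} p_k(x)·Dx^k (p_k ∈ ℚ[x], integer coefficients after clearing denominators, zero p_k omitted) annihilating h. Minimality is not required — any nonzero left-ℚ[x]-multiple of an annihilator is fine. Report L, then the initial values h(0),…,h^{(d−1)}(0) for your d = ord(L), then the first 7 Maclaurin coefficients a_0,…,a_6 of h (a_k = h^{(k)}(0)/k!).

f: a_k = 0, 2, -2, 8/3, -4, 32/5, -32/3, …
g: a_k = 0, -1, 0, 1/6, 0, -1/120, 0, …
Weyl lclm of L_f,L_g ⇒ L₀ (ord ≤ 4).
∫: right-multiply L₀ by Dx.
L = (50 + 8·x + 8·x^2)·Dx^2 + (9 + 22·x + 12·x^2 + 8·x^3)·Dx^3 + (50 + 8·x + 8·x^2)·Dx^4 + (9 + 22·x + 12·x^2 + 8·x^3)·Dx^5  (order 5).
h: a_k = 0, 0, 1/2, -2/3, 17/24, -4/5, 767/720, …
ICs: h(0) = 0, h′(0) = 0, h′′(0) = 1, h′′′(0) = -4, h′′′′(0) = 17.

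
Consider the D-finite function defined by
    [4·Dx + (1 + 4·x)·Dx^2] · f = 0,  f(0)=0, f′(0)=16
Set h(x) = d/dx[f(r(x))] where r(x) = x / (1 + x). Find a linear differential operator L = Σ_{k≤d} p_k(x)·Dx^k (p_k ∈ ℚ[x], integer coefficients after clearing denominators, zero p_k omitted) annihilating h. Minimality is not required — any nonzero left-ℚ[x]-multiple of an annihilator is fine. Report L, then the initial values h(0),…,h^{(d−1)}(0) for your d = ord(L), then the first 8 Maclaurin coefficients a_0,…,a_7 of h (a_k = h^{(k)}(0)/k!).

L = (6 + 10·x) + (1 + 6·x + 5·x^2)·Dx  (order 1).
h: a_k = 16, -96, 496, -2496, 12496, -62496, 312496, -1562496, …
ICs: h(0) = 16.

f: a_k = 0, 16, -32, 256/3, -256, 4096/5, -8192/3, 65536/7, …
h₀=f(r): pull back L_f along r ⇒ L₀.
h₀' ⇒ L via d/dx closure of L₀.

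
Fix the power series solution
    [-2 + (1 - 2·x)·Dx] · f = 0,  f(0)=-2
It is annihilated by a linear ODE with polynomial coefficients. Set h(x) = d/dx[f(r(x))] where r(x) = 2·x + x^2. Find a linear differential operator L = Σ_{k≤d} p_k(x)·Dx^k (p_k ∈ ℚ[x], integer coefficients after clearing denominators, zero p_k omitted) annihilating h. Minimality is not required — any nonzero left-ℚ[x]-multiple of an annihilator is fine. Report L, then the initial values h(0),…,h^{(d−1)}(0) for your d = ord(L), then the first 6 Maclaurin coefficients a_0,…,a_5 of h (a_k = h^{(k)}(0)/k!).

f: a_k = -2, -4, -8, -16, -32, -64, …
h₀=f(r): pull back L_f along r ⇒ L₀.
Derive L from L₀ (diff closure).
L = (9 + 12·x + 6·x^2) + (-1 + 3·x + 6·x^2 + 2·x^3)·Dx  (order 1).
h: a_k = -8, -72, -480, -2848, -15840, -84576, …
ICs: h(0) = -8.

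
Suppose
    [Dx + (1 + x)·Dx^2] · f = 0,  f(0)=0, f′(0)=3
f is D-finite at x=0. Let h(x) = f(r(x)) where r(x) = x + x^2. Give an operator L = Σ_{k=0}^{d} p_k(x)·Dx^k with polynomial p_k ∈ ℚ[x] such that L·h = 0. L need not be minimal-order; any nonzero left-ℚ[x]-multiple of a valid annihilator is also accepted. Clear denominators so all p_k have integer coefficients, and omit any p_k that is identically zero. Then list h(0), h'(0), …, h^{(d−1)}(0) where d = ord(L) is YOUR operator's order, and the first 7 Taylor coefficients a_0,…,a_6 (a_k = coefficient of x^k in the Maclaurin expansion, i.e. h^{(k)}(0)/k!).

f: a_k = 0, 3, -3/2, 1, -3/4, 3/5, -1/2, …
Change of var in L_f (x↦r) gives L₀.
L = (-1 + 2·x + 2·x^2)·Dx + (1 + 3·x + 3·x^2 + 2·x^3)·Dx^2  (order 2).
h: a_k = 0, 3, 3/2, -2, 3/4, 3/5, -1, …
ICs: h(0) = 0, h′(0) = 3.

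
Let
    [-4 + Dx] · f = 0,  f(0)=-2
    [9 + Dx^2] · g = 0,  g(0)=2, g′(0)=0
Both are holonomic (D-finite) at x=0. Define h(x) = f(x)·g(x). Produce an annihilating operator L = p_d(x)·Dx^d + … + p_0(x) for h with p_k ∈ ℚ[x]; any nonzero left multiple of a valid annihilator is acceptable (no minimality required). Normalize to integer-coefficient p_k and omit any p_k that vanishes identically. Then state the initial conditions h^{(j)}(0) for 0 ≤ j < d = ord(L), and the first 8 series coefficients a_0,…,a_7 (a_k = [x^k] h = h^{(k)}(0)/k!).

f: a_k = -2, -8, -16, -64/3, -64/3, -256/15, -512/45, -2048/315, …
g: a_k = 2, 0, -9, 0, 27/4, 0, -81/40, 0, …
L₀ := L_f ⊗_s L_g (sym. prod.), ord ≤ 2.
L = 25 - 8·Dx + Dx^2  (order 2).
h: a_k = -4, -16, -14, 88/3, 527/6, 1558/15, 11753/180, 4031/315, …
ICs: h(0) = -4, h′(0) = -16.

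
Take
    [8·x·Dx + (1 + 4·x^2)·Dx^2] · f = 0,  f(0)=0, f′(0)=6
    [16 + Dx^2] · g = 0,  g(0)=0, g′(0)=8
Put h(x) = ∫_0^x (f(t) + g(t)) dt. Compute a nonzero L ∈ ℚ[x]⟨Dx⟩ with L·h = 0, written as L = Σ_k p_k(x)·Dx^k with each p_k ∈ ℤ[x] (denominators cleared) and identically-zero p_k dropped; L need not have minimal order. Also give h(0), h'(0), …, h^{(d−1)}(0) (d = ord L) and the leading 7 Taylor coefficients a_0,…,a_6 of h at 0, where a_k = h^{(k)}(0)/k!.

L = (-512·x + 5120·x^3 + 4096·x^5)·Dx^2 + (16 + 512·x^2 + 2304·x^4 + 2048·x^6)·Dx^3 + (-32·x + 320·x^3 + 256·x^5)·Dx^4 + (1 + 32·x^2 + 144·x^4 + 128·x^6)·Dx^5  (order 5).
h: a_k = 0, 0, 7, 0, -22/3, 0, 272/45, …
ICs: h(0) = 0, h′(0) = 0, h′′(0) = 14, h′′′(0) = 0, h′′′′(0) = -176.

f: a_k = 0, 6, 0, -8, 0, 96/5, 0, …
g: a_k = 0, 8, 0, -64/3, 0, 256/15, 0, …
Sum ⇒ L₀ = lclm(L_f,L_g) in ℚ(x)⟨Dx⟩.
h=∫h₀ ⇒ L = L₀·Dx.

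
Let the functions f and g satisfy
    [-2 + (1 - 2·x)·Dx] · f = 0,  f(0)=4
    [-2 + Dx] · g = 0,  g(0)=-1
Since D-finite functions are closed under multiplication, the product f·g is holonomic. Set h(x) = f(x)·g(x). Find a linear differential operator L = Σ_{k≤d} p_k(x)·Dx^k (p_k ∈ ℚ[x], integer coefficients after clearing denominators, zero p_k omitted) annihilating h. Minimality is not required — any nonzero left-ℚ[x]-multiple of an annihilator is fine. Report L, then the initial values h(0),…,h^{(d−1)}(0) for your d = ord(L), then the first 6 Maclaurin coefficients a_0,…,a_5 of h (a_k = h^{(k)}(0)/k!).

L = (4 - 4·x) + (-1 + 2·x)·Dx  (order 1).
h: a_k = -4, -16, -40, -256/3, -520/3, -5216/15, …
ICs: h(0) = -4.

f: a_k = 4, 8, 16, 32, 64, 128, …
g: a_k = -1, -2, -2, -4/3, -2/3, -4/15, …
L₀ := L_f ⊗_s L_g (sym. prod.), ord ≤ 1.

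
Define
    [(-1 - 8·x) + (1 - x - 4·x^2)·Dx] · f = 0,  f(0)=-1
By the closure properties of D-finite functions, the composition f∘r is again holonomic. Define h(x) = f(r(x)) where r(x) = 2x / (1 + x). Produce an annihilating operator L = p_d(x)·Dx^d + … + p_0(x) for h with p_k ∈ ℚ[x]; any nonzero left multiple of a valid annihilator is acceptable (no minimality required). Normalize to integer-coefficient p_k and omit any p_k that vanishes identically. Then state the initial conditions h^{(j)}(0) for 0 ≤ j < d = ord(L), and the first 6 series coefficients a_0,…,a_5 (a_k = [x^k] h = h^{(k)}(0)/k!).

L = (2 + 34·x) + (-1 - x + 17·x^2 + 17·x^3)·Dx  (order 1).
h: a_k = -1, -2, -18, -34, -306, -578, …
ICs: h(0) = -1.

f: a_k = -1, -1, -5, -9, -29, -65, …
L₀ from L_f via x↦r, Dx↦r'^{-1}Dx.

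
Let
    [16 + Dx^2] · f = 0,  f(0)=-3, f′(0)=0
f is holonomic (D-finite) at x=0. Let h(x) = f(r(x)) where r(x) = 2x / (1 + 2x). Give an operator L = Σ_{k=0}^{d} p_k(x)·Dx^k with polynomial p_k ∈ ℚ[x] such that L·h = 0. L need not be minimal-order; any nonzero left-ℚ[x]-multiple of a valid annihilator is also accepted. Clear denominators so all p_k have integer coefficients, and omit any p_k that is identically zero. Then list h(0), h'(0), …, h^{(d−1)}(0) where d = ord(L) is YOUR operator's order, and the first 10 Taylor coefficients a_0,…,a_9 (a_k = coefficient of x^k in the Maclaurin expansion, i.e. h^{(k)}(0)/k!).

f: a_k = -3, 0, 24, 0, -32, 0, 256/15, 0, -512/105, 0, …
L₀ from L_f via x↦r, Dx↦r'^{-1}Dx.
L = 64 + (4 + 24·x + 48·x^2 + 32·x^3)·Dx + (1 + 8·x + 24·x^2 + 32·x^3 + 16·x^4)·Dx^2  (order 2).
h: a_k = -3, 0, 96, -384, 640, 1024, -175616/15, 251904/5, -3217408/21, 36732928/105, …
ICs: h(0) = -3, h′(0) = 0.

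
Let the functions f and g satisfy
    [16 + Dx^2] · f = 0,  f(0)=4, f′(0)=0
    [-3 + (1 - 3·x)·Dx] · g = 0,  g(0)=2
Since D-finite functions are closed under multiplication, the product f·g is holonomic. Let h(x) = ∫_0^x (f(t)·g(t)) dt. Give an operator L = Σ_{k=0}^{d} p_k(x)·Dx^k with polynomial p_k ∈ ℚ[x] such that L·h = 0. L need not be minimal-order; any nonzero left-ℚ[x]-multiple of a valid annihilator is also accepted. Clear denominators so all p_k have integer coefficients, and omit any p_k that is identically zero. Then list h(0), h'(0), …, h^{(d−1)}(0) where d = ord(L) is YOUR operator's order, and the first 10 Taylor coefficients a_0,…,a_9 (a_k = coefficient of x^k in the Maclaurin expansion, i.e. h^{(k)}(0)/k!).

f: a_k = 4, 0, -32, 0, 128/3, 0, -1024/45, 0, 2048/315, 0, …
g: a_k = 2, 6, 18, 54, 162, 486, 1458, 4374, 13122, 39366, …
Sym-product of L_f,L_g gives L₀ (≤ ord 2).
h=∫₀ˣh₀: take L = L₀·Dx.
L = (-16 + 48·x)·Dx + 6·Dx^2 + (-1 + 3·x)·Dx^3  (order 3).
h: a_k = 0, 8, 12, 8/3, 6, 472/15, 236/3, 61672/315, 7709/15, 3889432/2835, …
ICs: h(0) = 0, h′(0) = 8, h′′(0) = 24.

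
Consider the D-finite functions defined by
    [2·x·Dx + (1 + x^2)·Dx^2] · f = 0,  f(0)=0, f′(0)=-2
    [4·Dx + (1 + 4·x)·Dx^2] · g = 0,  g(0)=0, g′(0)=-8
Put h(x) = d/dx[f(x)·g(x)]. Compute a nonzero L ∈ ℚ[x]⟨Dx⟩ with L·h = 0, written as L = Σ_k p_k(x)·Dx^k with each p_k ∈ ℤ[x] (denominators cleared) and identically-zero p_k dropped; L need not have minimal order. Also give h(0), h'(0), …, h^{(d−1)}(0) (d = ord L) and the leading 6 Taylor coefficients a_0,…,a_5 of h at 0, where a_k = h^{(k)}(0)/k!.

L = (144 + 896·x + 560·x^2 + 2304·x^3 + 1920·x^4 + 3328·x^5 + 256·x^7) + (132 + 304·x + 2252·x^2 + 4144·x^3 + 8896·x^4 + 5952·x^5 + 8960·x^6 + 192·x^7 + 896·x^8)·Dx + (72 + 376·x + 912·x^2 + 2808·x^3 + 3720·x^4 + 6288·x^5 + 3072·x^6 + 4368·x^7 + 192·x^8 + 512·x^9)·Dx^2 + (5 + 48·x + 178·x^2 + 416·x^3 + 729·x^4 + 720·x^5 + 1008·x^6 + 384·x^7 + 516·x^8 + 32·x^9 + 64·x^10)·Dx^3  (order 3).
h: a_k = 0, 32, -96, 320, -3680/3, 71456/15, …
ICs: h(0) = 0, h′(0) = 32, h′′(0) = -192.

f: a_k = 0, -2, 0, 2/3, 0, -2/5, …
g: a_k = 0, -8, 16, -128/3, 128, -2048/5, …
Product ⇒ symmetric product L₀, ord ≤ 4.
Differentiate: ansatz ord ≤ ord L₀ ⇒ L.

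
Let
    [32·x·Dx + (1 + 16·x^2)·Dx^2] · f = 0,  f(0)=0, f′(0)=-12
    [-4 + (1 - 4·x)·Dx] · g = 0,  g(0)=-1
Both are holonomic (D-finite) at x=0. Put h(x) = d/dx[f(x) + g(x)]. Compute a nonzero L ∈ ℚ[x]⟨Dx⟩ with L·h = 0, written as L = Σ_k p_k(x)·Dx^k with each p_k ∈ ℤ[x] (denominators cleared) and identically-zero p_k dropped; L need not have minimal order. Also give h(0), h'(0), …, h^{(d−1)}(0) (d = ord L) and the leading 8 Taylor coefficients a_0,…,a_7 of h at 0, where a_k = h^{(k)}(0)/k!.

L = (32 - 512·x - 1536·x^2) + (-16 + 32·x - 256·x^2 - 1536·x^3)·Dx + (1 - 256·x^4)·Dx^2  (order 2).
h: a_k = -16, -32, 0, -1024, -8192, -24576, -65536, -524288, …
ICs: h(0) = -16, h′(0) = -32.

f: a_k = 0, -12, 0, 64, 0, -3072/5, 0, 49152/7, …
g: a_k = -1, -4, -16, -64, -256, -1024, -4096, -16384, …
Sum ⇒ L₀ = lclm(L_f,L_g) in ℚ(x)⟨Dx⟩.
h=h₀': d/dx-closure on L₀ ⇒ L.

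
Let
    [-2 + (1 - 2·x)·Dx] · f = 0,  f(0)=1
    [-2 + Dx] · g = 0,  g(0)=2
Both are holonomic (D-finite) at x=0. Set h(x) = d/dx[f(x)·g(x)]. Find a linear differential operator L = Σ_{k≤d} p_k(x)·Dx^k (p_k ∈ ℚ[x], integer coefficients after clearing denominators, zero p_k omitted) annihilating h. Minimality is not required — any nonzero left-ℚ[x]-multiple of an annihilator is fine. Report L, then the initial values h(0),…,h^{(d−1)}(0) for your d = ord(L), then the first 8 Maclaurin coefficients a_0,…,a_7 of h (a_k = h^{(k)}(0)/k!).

L = (5 - 8·x + 4·x^2) + (-1 + 3·x - 2·x^2)·Dx  (order 1).
h: a_k = 8, 40, 128, 1040/3, 2608/3, 31312/15, 43840/9, 3507232/315, …
ICs: h(0) = 8.

f: a_k = 1, 2, 4, 8, 16, 32, 64, 128, …
g: a_k = 2, 4, 4, 8/3, 4/3, 8/15, 8/45, 16/315, …
h₀=f·g: eliminate ⇒ L₀, order ≤ 1·1.
h=h₀': d/dx-closure on L₀ ⇒ L.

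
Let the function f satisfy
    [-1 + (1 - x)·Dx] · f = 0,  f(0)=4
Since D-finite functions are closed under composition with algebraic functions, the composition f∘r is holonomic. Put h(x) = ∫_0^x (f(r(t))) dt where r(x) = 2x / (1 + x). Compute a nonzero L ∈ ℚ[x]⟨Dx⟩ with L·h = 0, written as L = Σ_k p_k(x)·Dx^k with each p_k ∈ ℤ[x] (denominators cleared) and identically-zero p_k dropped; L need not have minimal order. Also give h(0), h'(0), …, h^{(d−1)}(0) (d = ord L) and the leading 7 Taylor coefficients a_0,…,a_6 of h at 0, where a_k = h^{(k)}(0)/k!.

L = 2·Dx + (-1 + x^2)·Dx^2  (order 2).
h: a_k = 0, 4, 4, 8/3, 2, 8/5, 4/3, …
ICs: h(0) = 0, h′(0) = 4.

f: a_k = 4, 4, 4, 4, 4, 4, 4, …
Substitute x→r, Dx→(1/r')Dx; clear ⇒ L₀.
h=∫h₀ ⇒ L = L₀·Dx.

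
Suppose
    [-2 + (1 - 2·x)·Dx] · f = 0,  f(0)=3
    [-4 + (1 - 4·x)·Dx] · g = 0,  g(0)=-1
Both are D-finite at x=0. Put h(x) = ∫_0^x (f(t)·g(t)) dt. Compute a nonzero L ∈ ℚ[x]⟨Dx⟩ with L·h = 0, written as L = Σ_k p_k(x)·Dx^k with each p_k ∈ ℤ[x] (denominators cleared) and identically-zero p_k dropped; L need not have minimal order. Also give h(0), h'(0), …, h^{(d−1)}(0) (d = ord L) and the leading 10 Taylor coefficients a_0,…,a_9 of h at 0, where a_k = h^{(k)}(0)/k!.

f: a_k = 3, 6, 12, 24, 48, 96, 192, 384, 768, 1536, …
g: a_k = -1, -4, -16, -64, -256, -1024, -4096, -16384, -65536, -262144, …
h₀=f·g: eliminate ⇒ L₀, order ≤ 1·1.
h=∫₀ˣh₀: take L = L₀·Dx.
L = (-6 + 16·x)·Dx + (1 - 6·x + 8·x^2)·Dx^2  (order 2).
h: a_k = 0, -3, -9, -28, -90, -1488/5, -1008, -24384/7, -12240, -130816/3, …
ICs: h(0) = 0, h′(0) = -3.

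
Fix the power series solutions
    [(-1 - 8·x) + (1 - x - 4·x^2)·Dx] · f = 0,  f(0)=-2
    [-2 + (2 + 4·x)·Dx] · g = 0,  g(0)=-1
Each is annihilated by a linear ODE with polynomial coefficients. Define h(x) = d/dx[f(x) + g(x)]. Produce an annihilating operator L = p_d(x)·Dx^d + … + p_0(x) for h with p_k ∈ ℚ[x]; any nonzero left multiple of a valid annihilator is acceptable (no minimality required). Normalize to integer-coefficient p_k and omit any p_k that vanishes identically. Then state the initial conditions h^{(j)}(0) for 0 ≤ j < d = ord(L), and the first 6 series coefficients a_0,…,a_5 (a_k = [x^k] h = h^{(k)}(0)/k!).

f: a_k = -2, -2, -10, -18, -58, -130, …
g: a_k = -1, -1, 1/2, -1/2, 5/8, -7/8, …
Weyl lclm of L_f,L_g ⇒ L₀ (ord ≤ 2).
h₀' ⇒ L via d/dx closure of L₀.
L = (-84 - 630·x - 1632·x^2 - 2112·x^3 - 1920·x^4) + (-51 - 678·x - 2781·x^2 - 5904·x^3 - 8208·x^4 - 5760·x^5)·Dx + (11 + 62·x + 117·x^2 - 102·x^3 - 1040·x^4 - 2016·x^5 - 1280·x^6)·Dx^2  (order 2).
h: a_k = -3, -19, -111/2, -459/2, -5235/8, -17313/8, …
ICs: h(0) = -3, h′(0) = -19.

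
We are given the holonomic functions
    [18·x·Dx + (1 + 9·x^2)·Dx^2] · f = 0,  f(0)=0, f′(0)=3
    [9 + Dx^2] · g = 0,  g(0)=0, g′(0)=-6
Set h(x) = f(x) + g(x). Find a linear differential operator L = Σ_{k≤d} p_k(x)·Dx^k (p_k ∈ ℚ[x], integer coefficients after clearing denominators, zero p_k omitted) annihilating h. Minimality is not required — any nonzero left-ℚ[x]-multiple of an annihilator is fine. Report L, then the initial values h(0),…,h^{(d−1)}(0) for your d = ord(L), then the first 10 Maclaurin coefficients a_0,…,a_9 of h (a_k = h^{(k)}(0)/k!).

f: a_k = 0, 3, 0, -9, 0, 243/5, 0, -2187/7, 0, 2187, …
g: a_k = 0, -6, 0, 9, 0, -81/20, 0, 243/280, 0, -243/2240, …
Weyl lclm of L_f,L_g ⇒ L₀ (ord ≤ 4).
L = (-1782·x + 20412·x^3 + 13122·x^5)·Dx + (-9 + 567·x^2 + 6561·x^4 + 6561·x^6)·Dx^2 + (-198·x + 2268·x^3 + 1458·x^5)·Dx^3 + (-1 + 63·x^2 + 729·x^4 + 729·x^6)·Dx^4  (order 4).
h: a_k = 0, -3, 0, 0, 0, 891/20, 0, -87237/280, 0, 4898637/2240, …
ICs: h(0) = 0, h′(0) = -3, h′′(0) = 0, h′′′(0) = 0.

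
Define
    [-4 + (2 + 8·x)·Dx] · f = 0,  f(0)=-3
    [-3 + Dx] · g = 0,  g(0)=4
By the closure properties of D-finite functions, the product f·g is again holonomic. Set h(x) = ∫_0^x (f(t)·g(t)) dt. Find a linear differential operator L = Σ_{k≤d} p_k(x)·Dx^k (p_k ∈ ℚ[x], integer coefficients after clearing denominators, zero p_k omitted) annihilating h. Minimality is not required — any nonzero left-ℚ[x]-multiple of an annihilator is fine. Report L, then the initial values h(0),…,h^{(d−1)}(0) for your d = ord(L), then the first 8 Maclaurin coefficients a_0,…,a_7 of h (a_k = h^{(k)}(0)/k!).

f: a_k = -3, -6, 6, -12, 30, -84, 252, -792, …
g: a_k = 4, 12, 18, 18, 27/2, 81/10, 81/20, 243/140, …
Sym-product of L_f,L_g gives L₀ (≤ ord 1).
∫: right-multiply L₀ by Dx.
L = (-5 - 12·x)·Dx + (1 + 4·x)·Dx^2  (order 2).
h: a_k = 0, -12, -30, -34, -69/2, -129/10, -631/20, 1377/28, …
ICs: h(0) = 0, h′(0) = -12.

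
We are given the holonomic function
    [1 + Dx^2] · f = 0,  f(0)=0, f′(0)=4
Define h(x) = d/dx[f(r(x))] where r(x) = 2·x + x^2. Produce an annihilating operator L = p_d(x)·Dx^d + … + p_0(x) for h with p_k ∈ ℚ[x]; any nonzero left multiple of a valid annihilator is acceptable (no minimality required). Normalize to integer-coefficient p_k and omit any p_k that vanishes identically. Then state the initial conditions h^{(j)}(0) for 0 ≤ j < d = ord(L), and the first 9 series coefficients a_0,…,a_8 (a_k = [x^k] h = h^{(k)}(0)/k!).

L = (7 + 16·x + 24·x^2 + 16·x^3 + 4·x^4) + (-3 - 3·x)·Dx + (1 + 2·x + x^2)·Dx^2  (order 2).
h: a_k = 8, 8, -16, -32, -44/3, 12, 808/45, 352/45, -551/315, …
ICs: h(0) = 8, h′(0) = 8.

f: a_k = 0, 4, 0, -2/3, 0, 1/30, 0, -1/1260, 0, …
Change of var in L_f (x↦r) gives L₀.
Differentiate: ansatz ord ≤ ord L₀ ⇒ L.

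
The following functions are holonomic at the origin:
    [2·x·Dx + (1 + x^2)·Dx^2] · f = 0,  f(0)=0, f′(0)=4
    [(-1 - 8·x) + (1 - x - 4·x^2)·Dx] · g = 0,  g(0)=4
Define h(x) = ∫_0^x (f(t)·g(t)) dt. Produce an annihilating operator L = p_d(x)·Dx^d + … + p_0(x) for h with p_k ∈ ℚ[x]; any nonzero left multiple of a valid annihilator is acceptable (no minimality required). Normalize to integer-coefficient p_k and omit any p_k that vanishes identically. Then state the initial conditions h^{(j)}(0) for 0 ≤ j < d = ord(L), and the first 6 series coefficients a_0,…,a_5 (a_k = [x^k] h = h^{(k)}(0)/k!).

f: a_k = 0, 4, 0, -4/3, 0, 4/5, …
g: a_k = 4, 4, 20, 36, 116, 260, …
L₀ := L_f ⊗_s L_g (sym. prod.), ord ≤ 2.
∫: right-multiply L₀ by Dx.
L = (8 + 2·x + 24·x^2)·Dx + (2 + 14·x + 4·x^2 + 24·x^3)·Dx^2 + (-1 + x + 3·x^2 + x^3 + 4·x^4)·Dx^3  (order 3).
h: a_k = 0, 0, 8, 16/3, 56/3, 416/15, …
ICs: h(0) = 0, h′(0) = 0, h′′(0) = 16.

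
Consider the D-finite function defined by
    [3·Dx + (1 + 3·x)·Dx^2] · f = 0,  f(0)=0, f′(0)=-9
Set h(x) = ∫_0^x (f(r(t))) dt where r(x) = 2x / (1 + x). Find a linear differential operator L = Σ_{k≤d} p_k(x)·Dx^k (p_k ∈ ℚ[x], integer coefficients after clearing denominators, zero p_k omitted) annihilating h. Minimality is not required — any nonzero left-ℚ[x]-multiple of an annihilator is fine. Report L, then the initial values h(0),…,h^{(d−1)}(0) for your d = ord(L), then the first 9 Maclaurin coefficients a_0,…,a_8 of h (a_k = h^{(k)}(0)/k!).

L = (8 + 14·x)·Dx^2 + (1 + 8·x + 7·x^2)·Dx^3  (order 3).
h: a_k = 0, 0, -9, 24, -171/2, 360, -8403/5, 58824/7, -1235313/28, …
ICs: h(0) = 0, h′(0) = 0, h′′(0) = -18.

f: a_k = 0, -9, 27/2, -27, 243/4, -729/5, 729/2, -6561/7, 19683/8, …
Change of var in L_f (x↦r) gives L₀.
h=∫h₀ ⇒ L = L₀·Dx.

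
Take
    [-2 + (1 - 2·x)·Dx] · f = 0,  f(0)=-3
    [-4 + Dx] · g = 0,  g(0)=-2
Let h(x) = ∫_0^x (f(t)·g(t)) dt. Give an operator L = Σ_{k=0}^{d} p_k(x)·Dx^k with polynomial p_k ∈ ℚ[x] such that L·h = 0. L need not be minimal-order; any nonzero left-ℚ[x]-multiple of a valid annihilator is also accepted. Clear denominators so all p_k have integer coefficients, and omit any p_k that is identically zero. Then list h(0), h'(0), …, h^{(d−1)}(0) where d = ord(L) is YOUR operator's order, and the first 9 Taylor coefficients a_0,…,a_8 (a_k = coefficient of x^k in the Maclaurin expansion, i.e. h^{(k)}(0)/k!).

L = (6 - 8·x)·Dx + (-1 + 2·x)·Dx^2  (order 2).
h: a_k = 0, 6, 18, 40, 76, 672/5, 3488/15, 42368/105, 4960/7, …
ICs: h(0) = 0, h′(0) = 6.

f: a_k = -3, -6, -12, -24, -48, -96, -192, -384, -768, …
g: a_k = -2, -8, -16, -64/3, -64/3, -256/15, -512/45, -2048/315, -1024/315, …
Product ⇒ symmetric product L₀, ord ≤ 1.
h=∫₀ˣh₀: take L = L₀·Dx.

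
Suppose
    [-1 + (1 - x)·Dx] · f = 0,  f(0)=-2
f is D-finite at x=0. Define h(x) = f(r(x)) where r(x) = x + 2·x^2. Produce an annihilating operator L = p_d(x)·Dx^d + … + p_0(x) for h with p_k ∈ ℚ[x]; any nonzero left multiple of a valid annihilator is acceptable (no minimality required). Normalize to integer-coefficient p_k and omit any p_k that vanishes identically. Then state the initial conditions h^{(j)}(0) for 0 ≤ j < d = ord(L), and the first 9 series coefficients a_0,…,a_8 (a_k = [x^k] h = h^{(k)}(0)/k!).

f: a_k = -2, -2, -2, -2, -2, -2, -2, -2, -2, …
h₀=f(r): pull back L_f along r ⇒ L₀.
L = (1 + 4·x) + (-1 + x + 2·x^2)·Dx  (order 1).
h: a_k = -2, -2, -6, -10, -22, -42, -86, -170, -342, …
ICs: h(0) = -2.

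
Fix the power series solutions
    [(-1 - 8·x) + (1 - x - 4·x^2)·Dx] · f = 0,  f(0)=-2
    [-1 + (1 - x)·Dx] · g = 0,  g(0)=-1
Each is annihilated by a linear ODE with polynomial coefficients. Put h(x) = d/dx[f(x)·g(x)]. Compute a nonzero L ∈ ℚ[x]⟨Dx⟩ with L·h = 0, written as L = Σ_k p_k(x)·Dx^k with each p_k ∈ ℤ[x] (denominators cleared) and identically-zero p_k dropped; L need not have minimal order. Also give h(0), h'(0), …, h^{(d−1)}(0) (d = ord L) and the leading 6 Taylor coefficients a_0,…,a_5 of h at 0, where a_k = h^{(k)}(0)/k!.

L = (7 + 6·x + 3·x^2 - 96·x^3 + 96·x^4) + (-1 - x + 15·x^2 - 7·x^3 - 30·x^4 + 24·x^5)·Dx  (order 1).
h: a_k = 4, 28, 96, 360, 1100, 3492, …
ICs: h(0) = 4.

f: a_k = -2, -2, -10, -18, -58, -130, …
g: a_k = -1, -1, -1, -1, -1, -1, …
L₀ := L_f ⊗_s L_g (sym. prod.), ord ≤ 1.
h=h₀': d/dx-closure on L₀ ⇒ L.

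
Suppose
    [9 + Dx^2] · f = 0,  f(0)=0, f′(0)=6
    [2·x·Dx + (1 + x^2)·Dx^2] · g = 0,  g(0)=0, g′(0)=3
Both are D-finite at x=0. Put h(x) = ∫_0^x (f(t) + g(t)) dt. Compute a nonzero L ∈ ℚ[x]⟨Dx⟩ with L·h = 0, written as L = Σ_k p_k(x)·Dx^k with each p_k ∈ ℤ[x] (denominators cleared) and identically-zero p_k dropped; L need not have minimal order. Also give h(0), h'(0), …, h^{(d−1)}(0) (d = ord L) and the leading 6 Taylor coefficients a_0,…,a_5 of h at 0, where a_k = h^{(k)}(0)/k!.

L = (-54·x + 540·x^3 + 162·x^5)·Dx^2 + (63 + 279·x^2 + 297·x^4 + 81·x^6)·Dx^3 + (-6·x + 60·x^3 + 18·x^5)·Dx^4 + (7 + 31·x^2 + 33·x^4 + 9·x^6)·Dx^5  (order 5).
h: a_k = 0, 0, 9/2, 0, -5/2, 0, …
ICs: h(0) = 0, h′(0) = 0, h′′(0) = 9, h′′′(0) = 0, h′′′′(0) = -60.

f: a_k = 0, 6, 0, -9, 0, 81/20, …
g: a_k = 0, 3, 0, -1, 0, 3/5, …
h₀=f+g: left-lcm gives L₀, ord ≤ 4.
Integrate: L := L₀·Dx.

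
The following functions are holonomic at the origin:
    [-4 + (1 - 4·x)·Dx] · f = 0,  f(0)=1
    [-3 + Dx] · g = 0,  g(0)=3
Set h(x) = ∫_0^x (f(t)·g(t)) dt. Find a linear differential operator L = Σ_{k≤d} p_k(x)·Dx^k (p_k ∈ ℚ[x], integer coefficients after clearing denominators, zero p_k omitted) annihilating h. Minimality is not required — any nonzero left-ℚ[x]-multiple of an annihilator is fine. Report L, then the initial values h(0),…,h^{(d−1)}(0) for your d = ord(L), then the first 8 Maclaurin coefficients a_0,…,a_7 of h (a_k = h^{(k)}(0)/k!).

L = (7 - 12·x)·Dx + (-1 + 4·x)·Dx^2  (order 2).
h: a_k = 0, 3, 21/2, 65/2, 807/8, 12993/40, 86701/80, 2081067/560, …
ICs: h(0) = 0, h′(0) = 3.

f: a_k = 1, 4, 16, 64, 256, 1024, 4096, 16384, …
g: a_k = 3, 9, 27/2, 27/2, 81/8, 243/40, 243/80, 729/560, …
h₀=f·g: eliminate ⇒ L₀, order ≤ 1·1.
h=∫₀ˣh₀: take L = L₀·Dx.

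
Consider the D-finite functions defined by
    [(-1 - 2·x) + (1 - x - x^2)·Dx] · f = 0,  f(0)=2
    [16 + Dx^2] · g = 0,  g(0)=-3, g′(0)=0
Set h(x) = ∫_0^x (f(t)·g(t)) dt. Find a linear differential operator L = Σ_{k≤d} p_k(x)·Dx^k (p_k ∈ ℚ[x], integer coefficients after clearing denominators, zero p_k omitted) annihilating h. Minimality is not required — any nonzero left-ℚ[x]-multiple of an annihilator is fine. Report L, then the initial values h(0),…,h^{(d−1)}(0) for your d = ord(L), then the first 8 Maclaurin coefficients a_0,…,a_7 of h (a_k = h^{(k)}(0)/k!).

f: a_k = 2, 2, 4, 6, 10, 16, 26, 42, …
g: a_k = -3, 0, 24, 0, -32, 0, 256/15, 0, …
Sym-product of L_f,L_g gives L₀ (≤ ord 2).
Integrate: L := L₀·Dx.
L = (-14 + 16·x + 16·x^2)·Dx + (2 + 4·x)·Dx^2 + (-1 + x + x^2)·Dx^3  (order 3).
h: a_k = 0, -6, -3, 12, 15/2, 2/5, 16/3, 146/15, …
ICs: h(0) = 0, h′(0) = -6, h′′(0) = -6.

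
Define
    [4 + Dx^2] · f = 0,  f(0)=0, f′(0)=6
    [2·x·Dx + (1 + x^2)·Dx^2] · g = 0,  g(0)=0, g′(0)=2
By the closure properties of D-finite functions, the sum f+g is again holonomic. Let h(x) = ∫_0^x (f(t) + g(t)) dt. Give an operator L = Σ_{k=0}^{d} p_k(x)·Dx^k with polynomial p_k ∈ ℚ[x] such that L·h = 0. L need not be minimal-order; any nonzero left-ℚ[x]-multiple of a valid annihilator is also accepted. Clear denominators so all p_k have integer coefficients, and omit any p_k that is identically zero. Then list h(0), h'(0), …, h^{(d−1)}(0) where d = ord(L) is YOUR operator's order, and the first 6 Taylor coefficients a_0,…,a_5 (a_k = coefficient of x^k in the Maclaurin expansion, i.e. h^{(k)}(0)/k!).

f: a_k = 0, 6, 0, -4, 0, 4/5, …
g: a_k = 0, 2, 0, -2/3, 0, 2/5, …
L₀ := lclm(L_f,L_g); ord L₀ ≤ 2+2.
Integrate: L := L₀·Dx.
L = (-32·x + 80·x^3 + 16·x^5)·Dx^2 + (4 + 32·x^2 + 36·x^4 + 8·x^6)·Dx^3 + (-8·x + 20·x^3 + 4·x^5)·Dx^4 + (1 + 8·x^2 + 9·x^4 + 2·x^6)·Dx^5  (order 5).
h: a_k = 0, 0, 4, 0, -7/6, 0, …
ICs: h(0) = 0, h′(0) = 0, h′′(0) = 8, h′′′(0) = 0, h′′′′(0) = -28.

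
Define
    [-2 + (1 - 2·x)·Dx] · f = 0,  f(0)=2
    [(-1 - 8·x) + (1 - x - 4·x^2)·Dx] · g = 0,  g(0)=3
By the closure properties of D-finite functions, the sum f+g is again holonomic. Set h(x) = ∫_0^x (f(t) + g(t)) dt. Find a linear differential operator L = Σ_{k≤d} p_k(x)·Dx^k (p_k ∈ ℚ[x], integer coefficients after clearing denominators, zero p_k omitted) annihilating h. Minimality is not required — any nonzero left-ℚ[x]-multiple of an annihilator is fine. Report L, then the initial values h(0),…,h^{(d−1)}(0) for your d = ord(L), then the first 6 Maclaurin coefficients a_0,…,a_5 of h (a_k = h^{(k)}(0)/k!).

f: a_k = 2, 4, 8, 16, 32, 64, …
g: a_k = 3, 3, 15, 27, 87, 195, …
f+g: L₀ = lclm(L_f,L_g), ord ≤ 1+1.
∫: right-multiply L₀ by Dx.
L = (12 - 48·x + 192·x^2 - 128·x^3)·Dx + (-2 - 96·x^2 + 352·x^3 - 256·x^4)·Dx^2 + (-1 + 11·x - 30·x^2 + 80·x^4 - 64·x^5)·Dx^3  (order 3).
h: a_k = 0, 5, 7/2, 23/3, 43/4, 119/5, …
ICs: h(0) = 0, h′(0) = 5, h′′(0) = 7.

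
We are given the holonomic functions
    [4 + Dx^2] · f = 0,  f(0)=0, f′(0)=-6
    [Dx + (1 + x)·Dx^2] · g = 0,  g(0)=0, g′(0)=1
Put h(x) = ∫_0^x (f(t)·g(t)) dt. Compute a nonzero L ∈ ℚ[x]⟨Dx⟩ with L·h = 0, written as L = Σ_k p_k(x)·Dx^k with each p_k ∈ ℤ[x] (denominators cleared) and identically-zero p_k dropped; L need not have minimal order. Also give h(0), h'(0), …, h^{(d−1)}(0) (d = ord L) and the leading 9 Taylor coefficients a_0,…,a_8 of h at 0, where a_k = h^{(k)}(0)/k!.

f: a_k = 0, -6, 0, 4, 0, -4/5, 0, 8/105, 0, …
g: a_k = 0, 1, -1/2, 1/3, -1/4, 1/5, -1/6, 1/7, -1/8, …
Sym-product of L_f,L_g gives L₀ (≤ ord 4).
h=∫h₀ ⇒ L = L₀·Dx.
L = (168 + 864·x + 1456·x^2 + 1024·x^3 + 256·x^4)·Dx + (112 + 368·x + 384·x^2 + 128·x^3)·Dx^2 + (102 + 464·x + 744·x^2 + 512·x^3 + 128·x^4)·Dx^3 + (28 + 92·x + 96·x^2 + 32·x^3)·Dx^4 + (15 + 62·x + 95·x^2 + 64·x^3 + 16·x^4)·Dx^5  (order 5).
h: a_k = 0, 0, 0, -2, 3/4, 2/5, -1/12, -2/21, 1/20, …
ICs: h(0) = 0, h′(0) = 0, h′′(0) = 0, h′′′(0) = -12, h′′′′(0) = 18.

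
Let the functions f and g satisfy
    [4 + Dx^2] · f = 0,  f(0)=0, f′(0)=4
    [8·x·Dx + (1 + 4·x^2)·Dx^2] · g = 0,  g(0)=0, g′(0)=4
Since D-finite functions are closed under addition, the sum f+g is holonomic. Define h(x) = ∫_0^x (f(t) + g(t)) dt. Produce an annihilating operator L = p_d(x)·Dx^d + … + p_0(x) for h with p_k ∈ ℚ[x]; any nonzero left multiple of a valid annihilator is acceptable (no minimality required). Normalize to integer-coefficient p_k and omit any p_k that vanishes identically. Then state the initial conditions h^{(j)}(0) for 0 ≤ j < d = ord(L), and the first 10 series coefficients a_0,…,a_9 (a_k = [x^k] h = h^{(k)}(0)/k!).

f: a_k = 0, 4, 0, -8/3, 0, 8/15, 0, -16/315, 0, 8/2835, …
g: a_k = 0, 4, 0, -16/3, 0, 64/5, 0, -256/7, 0, 1024/9, …
h₀=f+g: left-lcm gives L₀, ord ≤ 4.
Integrate: L := L₀·Dx.
L = (-352·x + 1792·x^3 + 512·x^5)·Dx^2 + (-4 + 112·x^2 + 576·x^4 + 256·x^6)·Dx^3 + (-88·x + 448·x^3 + 128·x^5)·Dx^4 + (-1 + 28·x^2 + 144·x^4 + 64·x^6)·Dx^5  (order 5).
h: a_k = 0, 0, 4, 0, -2, 0, 20/9, 0, -206/45, 0, …
ICs: h(0) = 0, h′(0) = 0, h′′(0) = 8, h′′′(0) = 0, h′′′′(0) = -48.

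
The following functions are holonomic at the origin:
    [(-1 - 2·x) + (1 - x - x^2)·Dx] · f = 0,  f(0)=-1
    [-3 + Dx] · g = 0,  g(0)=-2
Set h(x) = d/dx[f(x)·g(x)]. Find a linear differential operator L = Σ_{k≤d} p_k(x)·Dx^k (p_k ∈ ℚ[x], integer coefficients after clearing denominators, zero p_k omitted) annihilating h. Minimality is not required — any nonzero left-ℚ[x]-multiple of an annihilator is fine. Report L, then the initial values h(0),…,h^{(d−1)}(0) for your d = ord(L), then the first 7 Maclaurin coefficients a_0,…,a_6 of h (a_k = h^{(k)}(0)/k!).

L = (19 - 6·x - 21·x^2 + 6·x^3 + 9·x^4) + (-4 + 5·x + 6·x^2 - 4·x^3 - 3·x^4)·Dx  (order 1).
h: a_k = 8, 38, 108, 247, 509, 19869/20, 18777/10, …
ICs: h(0) = 8.

f: a_k = -1, -1, -2, -3, -5, -8, -13, …
g: a_k = -2, -6, -9, -9, -27/4, -81/20, -81/40, …
h₀=f·g: eliminate ⇒ L₀, order ≤ 1·1.
h₀' ⇒ L via d/dx closure of L₀.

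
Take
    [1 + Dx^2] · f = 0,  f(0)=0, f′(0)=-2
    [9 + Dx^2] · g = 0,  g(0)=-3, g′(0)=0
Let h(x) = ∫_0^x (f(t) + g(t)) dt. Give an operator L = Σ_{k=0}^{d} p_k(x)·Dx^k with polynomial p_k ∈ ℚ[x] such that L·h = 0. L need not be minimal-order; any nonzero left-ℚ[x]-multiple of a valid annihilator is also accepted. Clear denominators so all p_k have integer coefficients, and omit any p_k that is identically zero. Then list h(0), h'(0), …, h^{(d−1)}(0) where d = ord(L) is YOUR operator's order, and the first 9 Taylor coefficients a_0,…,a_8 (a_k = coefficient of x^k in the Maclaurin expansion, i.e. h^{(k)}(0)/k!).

L = 9·Dx + 10·Dx^3 + Dx^5  (order 5).
h: a_k = 0, -3, -1, 9/2, 1/12, -81/40, -1/360, 243/560, 1/20160, …
ICs: h(0) = 0, h′(0) = -3, h′′(0) = -2, h′′′(0) = 27, h′′′′(0) = 2.

f: a_k = 0, -2, 0, 1/3, 0, -1/60, 0, 1/2520, 0, …
g: a_k = -3, 0, 27/2, 0, -81/8, 0, 243/80, 0, -2187/4480, …
L₀ := lclm(L_f,L_g); ord L₀ ≤ 2+2.
h=∫₀ˣh₀: take L = L₀·Dx.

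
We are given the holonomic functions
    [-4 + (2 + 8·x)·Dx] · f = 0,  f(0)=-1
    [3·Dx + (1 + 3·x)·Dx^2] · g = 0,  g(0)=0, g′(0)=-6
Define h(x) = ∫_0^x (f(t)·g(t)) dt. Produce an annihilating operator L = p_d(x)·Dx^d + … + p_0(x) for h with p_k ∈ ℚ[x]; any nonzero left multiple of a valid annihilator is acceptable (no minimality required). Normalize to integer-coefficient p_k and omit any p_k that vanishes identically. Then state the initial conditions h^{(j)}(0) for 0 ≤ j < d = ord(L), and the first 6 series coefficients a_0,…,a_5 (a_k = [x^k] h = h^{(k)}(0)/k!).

L = (6 + 12·x)·Dx + (-1 - 4·x)·Dx^2 + (1 + 11·x + 40·x^2 + 48·x^3)·Dx^3  (order 3).
h: a_k = 0, 0, 3, 1, -3, 15/2, …
ICs: h(0) = 0, h′(0) = 0, h′′(0) = 6.

f: a_k = -1, -2, 2, -4, 10, -28, …
g: a_k = 0, -6, 9, -18, 81/2, -486/5, …
Product ⇒ symmetric product L₀, ord ≤ 2.
h=∫₀ˣh₀: take L = L₀·Dx.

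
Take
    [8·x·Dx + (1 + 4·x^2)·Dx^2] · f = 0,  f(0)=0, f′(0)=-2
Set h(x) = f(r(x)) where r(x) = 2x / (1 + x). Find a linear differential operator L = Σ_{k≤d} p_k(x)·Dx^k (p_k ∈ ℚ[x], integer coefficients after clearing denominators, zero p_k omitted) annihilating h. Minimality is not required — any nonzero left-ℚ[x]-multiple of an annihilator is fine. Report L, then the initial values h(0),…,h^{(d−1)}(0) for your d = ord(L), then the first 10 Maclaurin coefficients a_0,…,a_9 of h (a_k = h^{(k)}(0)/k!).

f: a_k = 0, -2, 0, 8/3, 0, -32/5, 0, 128/7, 0, -512/9, …
Substitute x→r, Dx→(1/r')Dx; clear ⇒ L₀.
L = (2 + 34·x)·Dx + (1 + 2·x + 17·x^2)·Dx^2  (order 2).
h: a_k = 0, -4, 4, 52/3, -60, -404/5, 2444/3, -2908/7, -9660, 203996/9, …
ICs: h(0) = 0, h′(0) = -4.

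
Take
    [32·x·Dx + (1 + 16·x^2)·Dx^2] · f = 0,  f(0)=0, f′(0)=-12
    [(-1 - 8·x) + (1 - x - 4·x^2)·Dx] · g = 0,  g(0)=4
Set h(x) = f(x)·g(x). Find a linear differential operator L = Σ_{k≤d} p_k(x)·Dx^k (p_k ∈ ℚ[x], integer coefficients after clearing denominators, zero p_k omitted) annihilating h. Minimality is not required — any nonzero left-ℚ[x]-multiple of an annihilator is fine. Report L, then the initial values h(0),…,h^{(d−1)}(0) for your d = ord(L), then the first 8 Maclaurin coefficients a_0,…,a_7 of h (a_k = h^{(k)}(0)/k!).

f: a_k = 0, -12, 0, 64, 0, -3072/5, 0, 49152/7, …
g: a_k = 4, 4, 20, 36, 116, 260, 724, 1764, …
h₀=f·g: eliminate ⇒ L₀, order ≤ 2·1.
L = (8 + 32·x + 384·x^2) + (2 - 16·x + 64·x^2 + 384·x^3)·Dx + (-1 + x - 12·x^2 + 16·x^3 + 64·x^4)·Dx^2  (order 2).
h: a_k = 0, -48, -48, 16, -176, -12848/5, -16368/5, 101744/7, …
ICs: h(0) = 0, h′(0) = -48.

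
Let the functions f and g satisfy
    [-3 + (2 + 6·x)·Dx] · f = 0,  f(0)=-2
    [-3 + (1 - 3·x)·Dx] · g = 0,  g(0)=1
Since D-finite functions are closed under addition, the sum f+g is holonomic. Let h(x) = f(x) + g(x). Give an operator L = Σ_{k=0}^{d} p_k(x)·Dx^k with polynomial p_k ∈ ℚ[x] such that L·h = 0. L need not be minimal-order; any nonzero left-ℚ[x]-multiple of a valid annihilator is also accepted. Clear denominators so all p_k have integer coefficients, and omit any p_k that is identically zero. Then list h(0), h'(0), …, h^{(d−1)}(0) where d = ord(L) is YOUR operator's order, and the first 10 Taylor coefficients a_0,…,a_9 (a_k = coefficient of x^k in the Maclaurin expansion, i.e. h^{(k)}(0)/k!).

L = (45 + 81·x) + (-27 - 126·x - 243·x^2)·Dx + (2 + 18·x - 18·x^2 - 162·x^3)·Dx^2  (order 2).
h: a_k = -1, 0, 45/4, 189/8, 5589/64, 29403/128, 388557/512, 2167317/1024, 110310093/16384, 630899199/32768, …
ICs: h(0) = -1, h′(0) = 0.

f: a_k = -2, -3, 9/4, -27/8, 405/64, -1701/128, 15309/512, -72171/1024, 2814669/16384, -14073345/32768, …
g: a_k = 1, 3, 9, 27, 81, 243, 729, 2187, 6561, 19683, …
f+g: L₀ = lclm(L_f,L_g), ord ≤ 1+1.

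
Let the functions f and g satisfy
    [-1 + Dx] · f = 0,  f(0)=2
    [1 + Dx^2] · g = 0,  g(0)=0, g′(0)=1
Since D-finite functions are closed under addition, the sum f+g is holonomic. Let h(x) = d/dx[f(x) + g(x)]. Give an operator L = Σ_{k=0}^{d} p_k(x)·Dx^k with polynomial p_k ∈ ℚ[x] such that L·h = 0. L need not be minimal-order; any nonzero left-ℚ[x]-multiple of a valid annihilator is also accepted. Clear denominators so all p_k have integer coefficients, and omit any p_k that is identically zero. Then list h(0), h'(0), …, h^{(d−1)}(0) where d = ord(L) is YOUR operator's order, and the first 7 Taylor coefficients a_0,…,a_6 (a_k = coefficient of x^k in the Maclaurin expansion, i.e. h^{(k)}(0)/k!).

f: a_k = 2, 2, 1, 1/3, 1/12, 1/60, 1/360, …
g: a_k = 0, 1, 0, -1/6, 0, 1/120, 0, …
h₀=f+g: left-lcm gives L₀, ord ≤ 3.
h₀' ⇒ L via d/dx closure of L₀.
L = 1 - Dx + Dx^2 - Dx^3  (order 3).
h: a_k = 3, 2, 1/2, 1/3, 1/8, 1/60, 1/720, …
ICs: h(0) = 3, h′(0) = 2, h′′(0) = 1.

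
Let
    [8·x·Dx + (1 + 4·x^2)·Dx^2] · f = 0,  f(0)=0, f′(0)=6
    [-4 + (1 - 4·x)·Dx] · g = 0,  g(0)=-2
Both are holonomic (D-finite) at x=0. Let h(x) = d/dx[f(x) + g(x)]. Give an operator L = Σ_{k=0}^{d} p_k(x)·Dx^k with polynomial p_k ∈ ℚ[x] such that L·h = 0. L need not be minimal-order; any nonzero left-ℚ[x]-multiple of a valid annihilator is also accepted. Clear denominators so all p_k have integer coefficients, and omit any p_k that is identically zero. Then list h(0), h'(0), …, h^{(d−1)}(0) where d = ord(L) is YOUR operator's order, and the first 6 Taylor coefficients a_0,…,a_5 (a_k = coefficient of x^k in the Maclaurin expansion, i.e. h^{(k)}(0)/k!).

f: a_k = 0, 6, 0, -8, 0, 96/5, …
g: a_k = -2, -8, -32, -128, -512, -2048, …
f+g: L₀ = lclm(L_f,L_g), ord ≤ 2+1.
Differentiate: ansatz ord ≤ ord L₀ ⇒ L.
L = (8 - 128·x - 96·x^2) + (-13 + 8·x - 100·x^2 - 96·x^3)·Dx + (1 - 3·x - 12·x^3 - 16·x^4)·Dx^2  (order 2).
h: a_k = -2, -64, -408, -2048, -10144, -49152, …
ICs: h(0) = -2, h′(0) = -64.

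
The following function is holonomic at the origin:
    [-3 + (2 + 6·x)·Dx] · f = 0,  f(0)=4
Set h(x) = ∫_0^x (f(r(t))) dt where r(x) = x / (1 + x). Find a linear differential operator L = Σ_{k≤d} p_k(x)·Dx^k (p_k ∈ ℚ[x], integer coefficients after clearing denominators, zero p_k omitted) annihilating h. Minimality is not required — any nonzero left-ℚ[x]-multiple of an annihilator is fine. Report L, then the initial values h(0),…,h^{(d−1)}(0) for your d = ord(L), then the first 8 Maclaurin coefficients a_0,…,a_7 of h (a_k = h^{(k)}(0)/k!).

L = -3·Dx + (2 + 10·x + 8·x^2)·Dx^2  (order 2).
h: a_k = 0, 4, 3, -7/2, 87/16, -1677/160, 3023/128, -106305/1792, …
ICs: h(0) = 0, h′(0) = 4.

f: a_k = 4, 6, -9/2, 27/4, -405/32, 1701/64, -15309/256, 72171/512, …
f∘r: x↦r, Dx↦Dx/r' in L_f ⇒ L₀.
h=∫₀ˣh₀: take L = L₀·Dx.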